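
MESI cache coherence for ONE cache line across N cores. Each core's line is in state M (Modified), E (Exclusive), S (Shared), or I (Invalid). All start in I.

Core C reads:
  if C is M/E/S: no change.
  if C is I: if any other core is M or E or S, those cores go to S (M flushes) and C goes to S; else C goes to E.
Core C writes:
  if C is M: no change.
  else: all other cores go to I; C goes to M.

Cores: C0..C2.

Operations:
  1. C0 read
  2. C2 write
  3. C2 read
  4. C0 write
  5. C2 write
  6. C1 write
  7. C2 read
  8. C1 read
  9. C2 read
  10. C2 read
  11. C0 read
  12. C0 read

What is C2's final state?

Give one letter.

Answer: S

Derivation:
Op 1: C0 read [C0 read from I: no other sharers -> C0=E (exclusive)] -> [E,I,I]
Op 2: C2 write [C2 write: invalidate ['C0=E'] -> C2=M] -> [I,I,M]
Op 3: C2 read [C2 read: already in M, no change] -> [I,I,M]
Op 4: C0 write [C0 write: invalidate ['C2=M'] -> C0=M] -> [M,I,I]
Op 5: C2 write [C2 write: invalidate ['C0=M'] -> C2=M] -> [I,I,M]
Op 6: C1 write [C1 write: invalidate ['C2=M'] -> C1=M] -> [I,M,I]
Op 7: C2 read [C2 read from I: others=['C1=M'] -> C2=S, others downsized to S] -> [I,S,S]
Op 8: C1 read [C1 read: already in S, no change] -> [I,S,S]
Op 9: C2 read [C2 read: already in S, no change] -> [I,S,S]
Op 10: C2 read [C2 read: already in S, no change] -> [I,S,S]
Op 11: C0 read [C0 read from I: others=['C1=S', 'C2=S'] -> C0=S, others downsized to S] -> [S,S,S]
Op 12: C0 read [C0 read: already in S, no change] -> [S,S,S]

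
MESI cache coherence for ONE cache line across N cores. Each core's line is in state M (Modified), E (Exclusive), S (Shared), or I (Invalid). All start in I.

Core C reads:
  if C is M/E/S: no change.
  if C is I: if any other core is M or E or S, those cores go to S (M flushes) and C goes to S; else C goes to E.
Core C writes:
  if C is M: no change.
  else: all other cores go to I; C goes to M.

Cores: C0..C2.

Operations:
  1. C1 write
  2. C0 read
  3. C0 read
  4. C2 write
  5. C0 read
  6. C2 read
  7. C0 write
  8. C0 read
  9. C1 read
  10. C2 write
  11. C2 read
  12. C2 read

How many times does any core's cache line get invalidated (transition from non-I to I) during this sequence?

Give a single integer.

Op 1: C1 write [C1 write: invalidate none -> C1=M] -> [I,M,I] (invalidations this op: 0; running total: 0)
Op 2: C0 read [C0 read from I: others=['C1=M'] -> C0=S, others downsized to S] -> [S,S,I] (invalidations this op: 0; running total: 0)
Op 3: C0 read [C0 read: already in S, no change] -> [S,S,I] (invalidations this op: 0; running total: 0)
Op 4: C2 write [C2 write: invalidate ['C0=S', 'C1=S'] -> C2=M] -> [I,I,M] (invalidations this op: 2; running total: 2)
Op 5: C0 read [C0 read from I: others=['C2=M'] -> C0=S, others downsized to S] -> [S,I,S] (invalidations this op: 0; running total: 2)
Op 6: C2 read [C2 read: already in S, no change] -> [S,I,S] (invalidations this op: 0; running total: 2)
Op 7: C0 write [C0 write: invalidate ['C2=S'] -> C0=M] -> [M,I,I] (invalidations this op: 1; running total: 3)
Op 8: C0 read [C0 read: already in M, no change] -> [M,I,I] (invalidations this op: 0; running total: 3)
Op 9: C1 read [C1 read from I: others=['C0=M'] -> C1=S, others downsized to S] -> [S,S,I] (invalidations this op: 0; running total: 3)
Op 10: C2 write [C2 write: invalidate ['C0=S', 'C1=S'] -> C2=M] -> [I,I,M] (invalidations this op: 2; running total: 5)
Op 11: C2 read [C2 read: already in M, no change] -> [I,I,M] (invalidations this op: 0; running total: 5)
Op 12: C2 read [C2 read: already in M, no change] -> [I,I,M] (invalidations this op: 0; running total: 5)

Answer: 5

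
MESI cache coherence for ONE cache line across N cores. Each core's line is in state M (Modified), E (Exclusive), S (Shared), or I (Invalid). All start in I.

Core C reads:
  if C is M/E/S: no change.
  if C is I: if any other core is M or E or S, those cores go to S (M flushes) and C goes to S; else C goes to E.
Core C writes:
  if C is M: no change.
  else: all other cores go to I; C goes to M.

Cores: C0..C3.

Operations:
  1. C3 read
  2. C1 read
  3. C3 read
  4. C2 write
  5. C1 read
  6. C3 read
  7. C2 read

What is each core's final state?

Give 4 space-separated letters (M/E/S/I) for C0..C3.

Answer: I S S S

Derivation:
Op 1: C3 read [C3 read from I: no other sharers -> C3=E (exclusive)] -> [I,I,I,E]
Op 2: C1 read [C1 read from I: others=['C3=E'] -> C1=S, others downsized to S] -> [I,S,I,S]
Op 3: C3 read [C3 read: already in S, no change] -> [I,S,I,S]
Op 4: C2 write [C2 write: invalidate ['C1=S', 'C3=S'] -> C2=M] -> [I,I,M,I]
Op 5: C1 read [C1 read from I: others=['C2=M'] -> C1=S, others downsized to S] -> [I,S,S,I]
Op 6: C3 read [C3 read from I: others=['C1=S', 'C2=S'] -> C3=S, others downsized to S] -> [I,S,S,S]
Op 7: C2 read [C2 read: already in S, no change] -> [I,S,S,S]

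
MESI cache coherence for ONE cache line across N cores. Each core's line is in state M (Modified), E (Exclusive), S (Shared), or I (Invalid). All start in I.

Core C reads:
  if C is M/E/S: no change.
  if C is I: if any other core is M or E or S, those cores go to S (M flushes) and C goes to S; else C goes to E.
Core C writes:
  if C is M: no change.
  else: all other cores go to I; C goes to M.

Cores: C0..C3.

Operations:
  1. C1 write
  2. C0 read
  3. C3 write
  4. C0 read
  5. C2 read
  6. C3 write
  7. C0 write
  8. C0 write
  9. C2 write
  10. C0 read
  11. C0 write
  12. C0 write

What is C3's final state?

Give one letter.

Answer: I

Derivation:
Op 1: C1 write [C1 write: invalidate none -> C1=M] -> [I,M,I,I]
Op 2: C0 read [C0 read from I: others=['C1=M'] -> C0=S, others downsized to S] -> [S,S,I,I]
Op 3: C3 write [C3 write: invalidate ['C0=S', 'C1=S'] -> C3=M] -> [I,I,I,M]
Op 4: C0 read [C0 read from I: others=['C3=M'] -> C0=S, others downsized to S] -> [S,I,I,S]
Op 5: C2 read [C2 read from I: others=['C0=S', 'C3=S'] -> C2=S, others downsized to S] -> [S,I,S,S]
Op 6: C3 write [C3 write: invalidate ['C0=S', 'C2=S'] -> C3=M] -> [I,I,I,M]
Op 7: C0 write [C0 write: invalidate ['C3=M'] -> C0=M] -> [M,I,I,I]
Op 8: C0 write [C0 write: already M (modified), no change] -> [M,I,I,I]
Op 9: C2 write [C2 write: invalidate ['C0=M'] -> C2=M] -> [I,I,M,I]
Op 10: C0 read [C0 read from I: others=['C2=M'] -> C0=S, others downsized to S] -> [S,I,S,I]
Op 11: C0 write [C0 write: invalidate ['C2=S'] -> C0=M] -> [M,I,I,I]
Op 12: C0 write [C0 write: already M (modified), no change] -> [M,I,I,I]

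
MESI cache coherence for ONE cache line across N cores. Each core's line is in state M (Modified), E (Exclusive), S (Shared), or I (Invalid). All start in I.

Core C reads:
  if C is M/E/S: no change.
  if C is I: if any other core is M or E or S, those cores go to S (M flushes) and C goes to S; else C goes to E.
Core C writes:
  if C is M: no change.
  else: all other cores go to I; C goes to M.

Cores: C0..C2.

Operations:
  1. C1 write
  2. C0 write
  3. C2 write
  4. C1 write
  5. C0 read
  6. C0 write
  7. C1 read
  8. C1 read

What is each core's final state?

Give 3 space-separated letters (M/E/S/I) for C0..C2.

Answer: S S I

Derivation:
Op 1: C1 write [C1 write: invalidate none -> C1=M] -> [I,M,I]
Op 2: C0 write [C0 write: invalidate ['C1=M'] -> C0=M] -> [M,I,I]
Op 3: C2 write [C2 write: invalidate ['C0=M'] -> C2=M] -> [I,I,M]
Op 4: C1 write [C1 write: invalidate ['C2=M'] -> C1=M] -> [I,M,I]
Op 5: C0 read [C0 read from I: others=['C1=M'] -> C0=S, others downsized to S] -> [S,S,I]
Op 6: C0 write [C0 write: invalidate ['C1=S'] -> C0=M] -> [M,I,I]
Op 7: C1 read [C1 read from I: others=['C0=M'] -> C1=S, others downsized to S] -> [S,S,I]
Op 8: C1 read [C1 read: already in S, no change] -> [S,S,I]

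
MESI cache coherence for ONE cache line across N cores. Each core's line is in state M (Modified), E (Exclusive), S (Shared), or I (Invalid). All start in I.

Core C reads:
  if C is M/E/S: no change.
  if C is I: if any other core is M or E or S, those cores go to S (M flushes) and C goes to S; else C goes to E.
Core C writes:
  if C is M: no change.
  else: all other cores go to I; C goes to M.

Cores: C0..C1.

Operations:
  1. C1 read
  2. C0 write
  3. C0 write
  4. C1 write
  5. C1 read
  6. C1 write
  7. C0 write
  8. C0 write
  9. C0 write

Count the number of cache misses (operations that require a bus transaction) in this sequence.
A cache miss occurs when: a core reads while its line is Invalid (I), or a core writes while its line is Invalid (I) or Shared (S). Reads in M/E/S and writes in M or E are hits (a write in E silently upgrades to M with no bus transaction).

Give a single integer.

Answer: 4

Derivation:
Op 1: C1 read [C1 read from I: no other sharers -> C1=E (exclusive)] -> [I,E] [MISS #1: read from I]
Op 2: C0 write [C0 write: invalidate ['C1=E'] -> C0=M] -> [M,I] [MISS #2: write from I]
Op 3: C0 write [C0 write: already M (modified), no change] -> [M,I] [hit: write from M]
Op 4: C1 write [C1 write: invalidate ['C0=M'] -> C1=M] -> [I,M] [MISS #3: write from I]
Op 5: C1 read [C1 read: already in M, no change] -> [I,M] [hit: read from M]
Op 6: C1 write [C1 write: already M (modified), no change] -> [I,M] [hit: write from M]
Op 7: C0 write [C0 write: invalidate ['C1=M'] -> C0=M] -> [M,I] [MISS #4: write from I]
Op 8: C0 write [C0 write: already M (modified), no change] -> [M,I] [hit: write from M]
Op 9: C0 write [C0 write: already M (modified), no change] -> [M,I] [hit: write from M]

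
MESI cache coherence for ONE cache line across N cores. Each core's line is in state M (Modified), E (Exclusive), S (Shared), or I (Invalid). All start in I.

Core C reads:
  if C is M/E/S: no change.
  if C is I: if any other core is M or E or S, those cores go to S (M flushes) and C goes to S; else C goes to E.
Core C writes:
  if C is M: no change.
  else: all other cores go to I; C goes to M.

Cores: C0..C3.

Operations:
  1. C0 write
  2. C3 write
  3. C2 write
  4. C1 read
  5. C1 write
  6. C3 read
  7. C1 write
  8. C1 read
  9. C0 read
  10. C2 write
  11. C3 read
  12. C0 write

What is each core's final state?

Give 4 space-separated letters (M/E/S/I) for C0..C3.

Op 1: C0 write [C0 write: invalidate none -> C0=M] -> [M,I,I,I]
Op 2: C3 write [C3 write: invalidate ['C0=M'] -> C3=M] -> [I,I,I,M]
Op 3: C2 write [C2 write: invalidate ['C3=M'] -> C2=M] -> [I,I,M,I]
Op 4: C1 read [C1 read from I: others=['C2=M'] -> C1=S, others downsized to S] -> [I,S,S,I]
Op 5: C1 write [C1 write: invalidate ['C2=S'] -> C1=M] -> [I,M,I,I]
Op 6: C3 read [C3 read from I: others=['C1=M'] -> C3=S, others downsized to S] -> [I,S,I,S]
Op 7: C1 write [C1 write: invalidate ['C3=S'] -> C1=M] -> [I,M,I,I]
Op 8: C1 read [C1 read: already in M, no change] -> [I,M,I,I]
Op 9: C0 read [C0 read from I: others=['C1=M'] -> C0=S, others downsized to S] -> [S,S,I,I]
Op 10: C2 write [C2 write: invalidate ['C0=S', 'C1=S'] -> C2=M] -> [I,I,M,I]
Op 11: C3 read [C3 read from I: others=['C2=M'] -> C3=S, others downsized to S] -> [I,I,S,S]
Op 12: C0 write [C0 write: invalidate ['C2=S', 'C3=S'] -> C0=M] -> [M,I,I,I]

Answer: M I I I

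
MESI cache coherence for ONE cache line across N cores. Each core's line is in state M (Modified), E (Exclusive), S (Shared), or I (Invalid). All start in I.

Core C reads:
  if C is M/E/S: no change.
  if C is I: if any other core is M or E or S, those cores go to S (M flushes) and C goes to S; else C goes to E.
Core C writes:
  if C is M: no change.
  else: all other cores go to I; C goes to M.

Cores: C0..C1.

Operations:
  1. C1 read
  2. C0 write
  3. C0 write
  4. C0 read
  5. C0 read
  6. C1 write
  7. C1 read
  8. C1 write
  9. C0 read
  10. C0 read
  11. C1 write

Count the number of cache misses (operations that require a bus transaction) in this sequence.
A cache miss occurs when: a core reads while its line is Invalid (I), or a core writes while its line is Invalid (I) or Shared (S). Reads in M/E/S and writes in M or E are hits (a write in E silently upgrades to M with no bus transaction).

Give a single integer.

Answer: 5

Derivation:
Op 1: C1 read [C1 read from I: no other sharers -> C1=E (exclusive)] -> [I,E] [MISS #1: read from I]
Op 2: C0 write [C0 write: invalidate ['C1=E'] -> C0=M] -> [M,I] [MISS #2: write from I]
Op 3: C0 write [C0 write: already M (modified), no change] -> [M,I] [hit: write from M]
Op 4: C0 read [C0 read: already in M, no change] -> [M,I] [hit: read from M]
Op 5: C0 read [C0 read: already in M, no change] -> [M,I] [hit: read from M]
Op 6: C1 write [C1 write: invalidate ['C0=M'] -> C1=M] -> [I,M] [MISS #3: write from I]
Op 7: C1 read [C1 read: already in M, no change] -> [I,M] [hit: read from M]
Op 8: C1 write [C1 write: already M (modified), no change] -> [I,M] [hit: write from M]
Op 9: C0 read [C0 read from I: others=['C1=M'] -> C0=S, others downsized to S] -> [S,S] [MISS #4: read from I]
Op 10: C0 read [C0 read: already in S, no change] -> [S,S] [hit: read from S]
Op 11: C1 write [C1 write: invalidate ['C0=S'] -> C1=M] -> [I,M] [MISS #5: write from S]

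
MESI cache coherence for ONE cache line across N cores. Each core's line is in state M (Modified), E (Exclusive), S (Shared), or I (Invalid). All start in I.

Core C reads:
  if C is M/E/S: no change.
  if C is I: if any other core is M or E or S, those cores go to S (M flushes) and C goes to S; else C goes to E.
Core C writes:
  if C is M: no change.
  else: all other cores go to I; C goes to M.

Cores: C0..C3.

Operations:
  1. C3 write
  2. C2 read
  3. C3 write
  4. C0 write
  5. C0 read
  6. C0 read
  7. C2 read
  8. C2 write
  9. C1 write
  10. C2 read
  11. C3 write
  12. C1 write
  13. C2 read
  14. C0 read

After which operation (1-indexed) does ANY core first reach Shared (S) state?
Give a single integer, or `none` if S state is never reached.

Op 1: C3 write [C3 write: invalidate none -> C3=M] -> [I,I,I,M]
Op 2: C2 read [C2 read from I: others=['C3=M'] -> C2=S, others downsized to S] -> [I,I,S,S]
  -> First S state at op 2; remaining ops need not be traced.

Answer: 2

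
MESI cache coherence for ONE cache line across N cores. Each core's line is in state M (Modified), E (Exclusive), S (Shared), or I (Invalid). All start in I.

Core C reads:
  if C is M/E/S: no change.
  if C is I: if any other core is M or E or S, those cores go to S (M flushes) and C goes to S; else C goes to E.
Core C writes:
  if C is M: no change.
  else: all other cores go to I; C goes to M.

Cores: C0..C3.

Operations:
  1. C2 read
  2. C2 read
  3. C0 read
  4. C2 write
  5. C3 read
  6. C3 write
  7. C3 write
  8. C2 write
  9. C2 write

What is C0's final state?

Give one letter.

Answer: I

Derivation:
Op 1: C2 read [C2 read from I: no other sharers -> C2=E (exclusive)] -> [I,I,E,I]
Op 2: C2 read [C2 read: already in E, no change] -> [I,I,E,I]
Op 3: C0 read [C0 read from I: others=['C2=E'] -> C0=S, others downsized to S] -> [S,I,S,I]
Op 4: C2 write [C2 write: invalidate ['C0=S'] -> C2=M] -> [I,I,M,I]
Op 5: C3 read [C3 read from I: others=['C2=M'] -> C3=S, others downsized to S] -> [I,I,S,S]
Op 6: C3 write [C3 write: invalidate ['C2=S'] -> C3=M] -> [I,I,I,M]
Op 7: C3 write [C3 write: already M (modified), no change] -> [I,I,I,M]
Op 8: C2 write [C2 write: invalidate ['C3=M'] -> C2=M] -> [I,I,M,I]
Op 9: C2 write [C2 write: already M (modified), no change] -> [I,I,M,I]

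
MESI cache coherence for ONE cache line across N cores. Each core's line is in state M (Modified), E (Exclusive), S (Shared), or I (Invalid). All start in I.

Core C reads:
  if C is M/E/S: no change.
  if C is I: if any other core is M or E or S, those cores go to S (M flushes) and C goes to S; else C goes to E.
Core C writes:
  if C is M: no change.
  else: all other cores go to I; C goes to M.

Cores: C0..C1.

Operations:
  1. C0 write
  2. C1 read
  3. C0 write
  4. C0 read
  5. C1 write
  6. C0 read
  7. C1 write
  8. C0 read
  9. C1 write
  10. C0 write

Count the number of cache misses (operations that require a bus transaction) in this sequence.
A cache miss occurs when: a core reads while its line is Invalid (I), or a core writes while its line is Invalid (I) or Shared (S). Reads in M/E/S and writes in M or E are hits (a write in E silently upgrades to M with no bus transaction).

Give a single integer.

Op 1: C0 write [C0 write: invalidate none -> C0=M] -> [M,I] [MISS #1: write from I]
Op 2: C1 read [C1 read from I: others=['C0=M'] -> C1=S, others downsized to S] -> [S,S] [MISS #2: read from I]
Op 3: C0 write [C0 write: invalidate ['C1=S'] -> C0=M] -> [M,I] [MISS #3: write from S]
Op 4: C0 read [C0 read: already in M, no change] -> [M,I] [hit: read from M]
Op 5: C1 write [C1 write: invalidate ['C0=M'] -> C1=M] -> [I,M] [MISS #4: write from I]
Op 6: C0 read [C0 read from I: others=['C1=M'] -> C0=S, others downsized to S] -> [S,S] [MISS #5: read from I]
Op 7: C1 write [C1 write: invalidate ['C0=S'] -> C1=M] -> [I,M] [MISS #6: write from S]
Op 8: C0 read [C0 read from I: others=['C1=M'] -> C0=S, others downsized to S] -> [S,S] [MISS #7: read from I]
Op 9: C1 write [C1 write: invalidate ['C0=S'] -> C1=M] -> [I,M] [MISS #8: write from S]
Op 10: C0 write [C0 write: invalidate ['C1=M'] -> C0=M] -> [M,I] [MISS #9: write from I]

Answer: 9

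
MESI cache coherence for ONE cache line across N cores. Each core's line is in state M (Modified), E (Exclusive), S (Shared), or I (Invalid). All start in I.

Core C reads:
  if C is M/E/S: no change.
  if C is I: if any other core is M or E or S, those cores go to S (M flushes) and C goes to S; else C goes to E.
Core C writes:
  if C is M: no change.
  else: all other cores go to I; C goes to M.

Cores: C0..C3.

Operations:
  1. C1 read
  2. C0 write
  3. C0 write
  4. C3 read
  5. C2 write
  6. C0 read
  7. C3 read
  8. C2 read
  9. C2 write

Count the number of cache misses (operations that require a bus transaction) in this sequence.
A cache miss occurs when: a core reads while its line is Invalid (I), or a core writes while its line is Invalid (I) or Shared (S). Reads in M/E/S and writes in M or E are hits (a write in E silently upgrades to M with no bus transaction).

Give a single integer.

Op 1: C1 read [C1 read from I: no other sharers -> C1=E (exclusive)] -> [I,E,I,I] [MISS #1: read from I]
Op 2: C0 write [C0 write: invalidate ['C1=E'] -> C0=M] -> [M,I,I,I] [MISS #2: write from I]
Op 3: C0 write [C0 write: already M (modified), no change] -> [M,I,I,I] [hit: write from M]
Op 4: C3 read [C3 read from I: others=['C0=M'] -> C3=S, others downsized to S] -> [S,I,I,S] [MISS #3: read from I]
Op 5: C2 write [C2 write: invalidate ['C0=S', 'C3=S'] -> C2=M] -> [I,I,M,I] [MISS #4: write from I]
Op 6: C0 read [C0 read from I: others=['C2=M'] -> C0=S, others downsized to S] -> [S,I,S,I] [MISS #5: read from I]
Op 7: C3 read [C3 read from I: others=['C0=S', 'C2=S'] -> C3=S, others downsized to S] -> [S,I,S,S] [MISS #6: read from I]
Op 8: C2 read [C2 read: already in S, no change] -> [S,I,S,S] [hit: read from S]
Op 9: C2 write [C2 write: invalidate ['C0=S', 'C3=S'] -> C2=M] -> [I,I,M,I] [MISS #7: write from S]

Answer: 7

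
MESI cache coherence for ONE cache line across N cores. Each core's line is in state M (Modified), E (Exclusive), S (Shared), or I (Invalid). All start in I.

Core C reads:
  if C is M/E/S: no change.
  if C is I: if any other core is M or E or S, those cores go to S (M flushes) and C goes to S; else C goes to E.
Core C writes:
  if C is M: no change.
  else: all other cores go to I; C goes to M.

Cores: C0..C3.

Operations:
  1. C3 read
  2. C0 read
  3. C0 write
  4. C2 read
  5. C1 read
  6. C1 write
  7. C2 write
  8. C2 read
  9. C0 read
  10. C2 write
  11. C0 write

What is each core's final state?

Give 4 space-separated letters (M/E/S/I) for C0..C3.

Answer: M I I I

Derivation:
Op 1: C3 read [C3 read from I: no other sharers -> C3=E (exclusive)] -> [I,I,I,E]
Op 2: C0 read [C0 read from I: others=['C3=E'] -> C0=S, others downsized to S] -> [S,I,I,S]
Op 3: C0 write [C0 write: invalidate ['C3=S'] -> C0=M] -> [M,I,I,I]
Op 4: C2 read [C2 read from I: others=['C0=M'] -> C2=S, others downsized to S] -> [S,I,S,I]
Op 5: C1 read [C1 read from I: others=['C0=S', 'C2=S'] -> C1=S, others downsized to S] -> [S,S,S,I]
Op 6: C1 write [C1 write: invalidate ['C0=S', 'C2=S'] -> C1=M] -> [I,M,I,I]
Op 7: C2 write [C2 write: invalidate ['C1=M'] -> C2=M] -> [I,I,M,I]
Op 8: C2 read [C2 read: already in M, no change] -> [I,I,M,I]
Op 9: C0 read [C0 read from I: others=['C2=M'] -> C0=S, others downsized to S] -> [S,I,S,I]
Op 10: C2 write [C2 write: invalidate ['C0=S'] -> C2=M] -> [I,I,M,I]
Op 11: C0 write [C0 write: invalidate ['C2=M'] -> C0=M] -> [M,I,I,I]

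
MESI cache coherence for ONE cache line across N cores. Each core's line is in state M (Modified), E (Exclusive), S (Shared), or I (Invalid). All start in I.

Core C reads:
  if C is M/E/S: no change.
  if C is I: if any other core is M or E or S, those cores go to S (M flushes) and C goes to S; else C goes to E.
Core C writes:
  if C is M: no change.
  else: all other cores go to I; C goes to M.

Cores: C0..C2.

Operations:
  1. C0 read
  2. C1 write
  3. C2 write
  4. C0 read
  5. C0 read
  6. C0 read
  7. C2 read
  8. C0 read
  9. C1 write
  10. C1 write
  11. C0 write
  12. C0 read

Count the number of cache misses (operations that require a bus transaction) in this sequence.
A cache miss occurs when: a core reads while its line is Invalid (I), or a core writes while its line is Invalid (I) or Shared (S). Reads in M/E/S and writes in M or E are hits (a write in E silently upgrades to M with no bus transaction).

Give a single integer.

Answer: 6

Derivation:
Op 1: C0 read [C0 read from I: no other sharers -> C0=E (exclusive)] -> [E,I,I] [MISS #1: read from I]
Op 2: C1 write [C1 write: invalidate ['C0=E'] -> C1=M] -> [I,M,I] [MISS #2: write from I]
Op 3: C2 write [C2 write: invalidate ['C1=M'] -> C2=M] -> [I,I,M] [MISS #3: write from I]
Op 4: C0 read [C0 read from I: others=['C2=M'] -> C0=S, others downsized to S] -> [S,I,S] [MISS #4: read from I]
Op 5: C0 read [C0 read: already in S, no change] -> [S,I,S] [hit: read from S]
Op 6: C0 read [C0 read: already in S, no change] -> [S,I,S] [hit: read from S]
Op 7: C2 read [C2 read: already in S, no change] -> [S,I,S] [hit: read from S]
Op 8: C0 read [C0 read: already in S, no change] -> [S,I,S] [hit: read from S]
Op 9: C1 write [C1 write: invalidate ['C0=S', 'C2=S'] -> C1=M] -> [I,M,I] [MISS #5: write from I]
Op 10: C1 write [C1 write: already M (modified), no change] -> [I,M,I] [hit: write from M]
Op 11: C0 write [C0 write: invalidate ['C1=M'] -> C0=M] -> [M,I,I] [MISS #6: write from I]
Op 12: C0 read [C0 read: already in M, no change] -> [M,I,I] [hit: read from M]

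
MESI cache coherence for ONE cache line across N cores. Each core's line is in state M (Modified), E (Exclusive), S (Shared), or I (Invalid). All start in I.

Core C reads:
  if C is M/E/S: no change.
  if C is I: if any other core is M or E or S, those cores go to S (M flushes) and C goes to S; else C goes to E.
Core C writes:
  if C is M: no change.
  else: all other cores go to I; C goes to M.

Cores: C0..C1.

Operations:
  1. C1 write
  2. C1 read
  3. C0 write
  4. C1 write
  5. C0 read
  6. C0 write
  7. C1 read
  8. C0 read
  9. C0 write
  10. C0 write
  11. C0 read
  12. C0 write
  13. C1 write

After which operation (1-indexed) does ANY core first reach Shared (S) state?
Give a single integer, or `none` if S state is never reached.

Op 1: C1 write [C1 write: invalidate none -> C1=M] -> [I,M]
Op 2: C1 read [C1 read: already in M, no change] -> [I,M]
Op 3: C0 write [C0 write: invalidate ['C1=M'] -> C0=M] -> [M,I]
Op 4: C1 write [C1 write: invalidate ['C0=M'] -> C1=M] -> [I,M]
Op 5: C0 read [C0 read from I: others=['C1=M'] -> C0=S, others downsized to S] -> [S,S]
  -> First S state at op 5; remaining ops need not be traced.

Answer: 5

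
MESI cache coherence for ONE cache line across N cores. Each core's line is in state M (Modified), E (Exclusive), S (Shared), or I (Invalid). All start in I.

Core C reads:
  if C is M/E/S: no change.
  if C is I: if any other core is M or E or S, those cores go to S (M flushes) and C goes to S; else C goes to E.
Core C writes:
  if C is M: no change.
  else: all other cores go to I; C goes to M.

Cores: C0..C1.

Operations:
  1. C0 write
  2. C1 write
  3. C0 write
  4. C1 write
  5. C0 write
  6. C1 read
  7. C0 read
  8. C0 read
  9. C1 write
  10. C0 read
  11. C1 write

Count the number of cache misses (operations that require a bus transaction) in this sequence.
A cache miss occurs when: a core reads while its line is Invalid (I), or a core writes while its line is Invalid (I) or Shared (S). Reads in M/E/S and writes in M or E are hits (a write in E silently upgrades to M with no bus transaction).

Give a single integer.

Op 1: C0 write [C0 write: invalidate none -> C0=M] -> [M,I] [MISS #1: write from I]
Op 2: C1 write [C1 write: invalidate ['C0=M'] -> C1=M] -> [I,M] [MISS #2: write from I]
Op 3: C0 write [C0 write: invalidate ['C1=M'] -> C0=M] -> [M,I] [MISS #3: write from I]
Op 4: C1 write [C1 write: invalidate ['C0=M'] -> C1=M] -> [I,M] [MISS #4: write from I]
Op 5: C0 write [C0 write: invalidate ['C1=M'] -> C0=M] -> [M,I] [MISS #5: write from I]
Op 6: C1 read [C1 read from I: others=['C0=M'] -> C1=S, others downsized to S] -> [S,S] [MISS #6: read from I]
Op 7: C0 read [C0 read: already in S, no change] -> [S,S] [hit: read from S]
Op 8: C0 read [C0 read: already in S, no change] -> [S,S] [hit: read from S]
Op 9: C1 write [C1 write: invalidate ['C0=S'] -> C1=M] -> [I,M] [MISS #7: write from S]
Op 10: C0 read [C0 read from I: others=['C1=M'] -> C0=S, others downsized to S] -> [S,S] [MISS #8: read from I]
Op 11: C1 write [C1 write: invalidate ['C0=S'] -> C1=M] -> [I,M] [MISS #9: write from S]

Answer: 9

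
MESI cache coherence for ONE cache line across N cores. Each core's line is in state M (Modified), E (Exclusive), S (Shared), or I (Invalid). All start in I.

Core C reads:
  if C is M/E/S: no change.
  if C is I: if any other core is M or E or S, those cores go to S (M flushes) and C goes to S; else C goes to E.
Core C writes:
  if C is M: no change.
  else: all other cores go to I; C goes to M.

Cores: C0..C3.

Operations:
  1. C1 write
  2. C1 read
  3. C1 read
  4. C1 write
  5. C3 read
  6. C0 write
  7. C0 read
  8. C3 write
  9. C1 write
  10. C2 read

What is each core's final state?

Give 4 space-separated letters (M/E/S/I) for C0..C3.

Answer: I S S I

Derivation:
Op 1: C1 write [C1 write: invalidate none -> C1=M] -> [I,M,I,I]
Op 2: C1 read [C1 read: already in M, no change] -> [I,M,I,I]
Op 3: C1 read [C1 read: already in M, no change] -> [I,M,I,I]
Op 4: C1 write [C1 write: already M (modified), no change] -> [I,M,I,I]
Op 5: C3 read [C3 read from I: others=['C1=M'] -> C3=S, others downsized to S] -> [I,S,I,S]
Op 6: C0 write [C0 write: invalidate ['C1=S', 'C3=S'] -> C0=M] -> [M,I,I,I]
Op 7: C0 read [C0 read: already in M, no change] -> [M,I,I,I]
Op 8: C3 write [C3 write: invalidate ['C0=M'] -> C3=M] -> [I,I,I,M]
Op 9: C1 write [C1 write: invalidate ['C3=M'] -> C1=M] -> [I,M,I,I]
Op 10: C2 read [C2 read from I: others=['C1=M'] -> C2=S, others downsized to S] -> [I,S,S,I]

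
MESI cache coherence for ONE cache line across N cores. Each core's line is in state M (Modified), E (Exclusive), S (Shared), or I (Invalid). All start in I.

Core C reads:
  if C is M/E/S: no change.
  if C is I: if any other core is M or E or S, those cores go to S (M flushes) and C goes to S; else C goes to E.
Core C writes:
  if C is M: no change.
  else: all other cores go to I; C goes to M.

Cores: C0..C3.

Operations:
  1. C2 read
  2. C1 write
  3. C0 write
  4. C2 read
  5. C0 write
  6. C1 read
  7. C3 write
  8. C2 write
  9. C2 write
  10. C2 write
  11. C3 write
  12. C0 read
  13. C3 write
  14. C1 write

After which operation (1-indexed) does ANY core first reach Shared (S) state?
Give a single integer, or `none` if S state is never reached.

Op 1: C2 read [C2 read from I: no other sharers -> C2=E (exclusive)] -> [I,I,E,I]
Op 2: C1 write [C1 write: invalidate ['C2=E'] -> C1=M] -> [I,M,I,I]
Op 3: C0 write [C0 write: invalidate ['C1=M'] -> C0=M] -> [M,I,I,I]
Op 4: C2 read [C2 read from I: others=['C0=M'] -> C2=S, others downsized to S] -> [S,I,S,I]
  -> First S state at op 4; remaining ops need not be traced.

Answer: 4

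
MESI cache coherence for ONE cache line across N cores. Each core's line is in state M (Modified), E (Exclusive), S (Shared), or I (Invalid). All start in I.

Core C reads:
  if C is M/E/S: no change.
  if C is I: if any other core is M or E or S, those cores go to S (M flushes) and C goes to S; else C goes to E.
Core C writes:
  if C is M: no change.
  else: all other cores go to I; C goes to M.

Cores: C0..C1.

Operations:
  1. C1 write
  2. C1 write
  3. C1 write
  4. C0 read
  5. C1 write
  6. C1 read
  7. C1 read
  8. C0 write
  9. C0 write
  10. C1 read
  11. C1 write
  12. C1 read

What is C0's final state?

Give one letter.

Answer: I

Derivation:
Op 1: C1 write [C1 write: invalidate none -> C1=M] -> [I,M]
Op 2: C1 write [C1 write: already M (modified), no change] -> [I,M]
Op 3: C1 write [C1 write: already M (modified), no change] -> [I,M]
Op 4: C0 read [C0 read from I: others=['C1=M'] -> C0=S, others downsized to S] -> [S,S]
Op 5: C1 write [C1 write: invalidate ['C0=S'] -> C1=M] -> [I,M]
Op 6: C1 read [C1 read: already in M, no change] -> [I,M]
Op 7: C1 read [C1 read: already in M, no change] -> [I,M]
Op 8: C0 write [C0 write: invalidate ['C1=M'] -> C0=M] -> [M,I]
Op 9: C0 write [C0 write: already M (modified), no change] -> [M,I]
Op 10: C1 read [C1 read from I: others=['C0=M'] -> C1=S, others downsized to S] -> [S,S]
Op 11: C1 write [C1 write: invalidate ['C0=S'] -> C1=M] -> [I,M]
Op 12: C1 read [C1 read: already in M, no change] -> [I,M]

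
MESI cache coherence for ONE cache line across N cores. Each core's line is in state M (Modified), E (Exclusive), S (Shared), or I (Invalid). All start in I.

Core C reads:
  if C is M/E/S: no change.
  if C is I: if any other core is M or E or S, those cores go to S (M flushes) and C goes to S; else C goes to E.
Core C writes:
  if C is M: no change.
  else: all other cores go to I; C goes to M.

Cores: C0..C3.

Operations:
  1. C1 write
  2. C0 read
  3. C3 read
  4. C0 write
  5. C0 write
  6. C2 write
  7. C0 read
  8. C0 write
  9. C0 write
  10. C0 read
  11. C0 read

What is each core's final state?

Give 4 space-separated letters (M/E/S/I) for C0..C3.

Op 1: C1 write [C1 write: invalidate none -> C1=M] -> [I,M,I,I]
Op 2: C0 read [C0 read from I: others=['C1=M'] -> C0=S, others downsized to S] -> [S,S,I,I]
Op 3: C3 read [C3 read from I: others=['C0=S', 'C1=S'] -> C3=S, others downsized to S] -> [S,S,I,S]
Op 4: C0 write [C0 write: invalidate ['C1=S', 'C3=S'] -> C0=M] -> [M,I,I,I]
Op 5: C0 write [C0 write: already M (modified), no change] -> [M,I,I,I]
Op 6: C2 write [C2 write: invalidate ['C0=M'] -> C2=M] -> [I,I,M,I]
Op 7: C0 read [C0 read from I: others=['C2=M'] -> C0=S, others downsized to S] -> [S,I,S,I]
Op 8: C0 write [C0 write: invalidate ['C2=S'] -> C0=M] -> [M,I,I,I]
Op 9: C0 write [C0 write: already M (modified), no change] -> [M,I,I,I]
Op 10: C0 read [C0 read: already in M, no change] -> [M,I,I,I]
Op 11: C0 read [C0 read: already in M, no change] -> [M,I,I,I]

Answer: M I I I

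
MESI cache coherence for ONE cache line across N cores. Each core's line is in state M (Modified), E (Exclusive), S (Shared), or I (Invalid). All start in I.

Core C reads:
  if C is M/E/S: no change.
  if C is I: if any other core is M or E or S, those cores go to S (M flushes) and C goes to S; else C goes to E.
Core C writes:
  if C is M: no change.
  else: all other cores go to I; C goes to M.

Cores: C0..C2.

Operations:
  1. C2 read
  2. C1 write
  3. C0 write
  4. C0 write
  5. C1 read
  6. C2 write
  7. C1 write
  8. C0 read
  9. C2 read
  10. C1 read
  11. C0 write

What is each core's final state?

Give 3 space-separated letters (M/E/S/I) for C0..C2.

Op 1: C2 read [C2 read from I: no other sharers -> C2=E (exclusive)] -> [I,I,E]
Op 2: C1 write [C1 write: invalidate ['C2=E'] -> C1=M] -> [I,M,I]
Op 3: C0 write [C0 write: invalidate ['C1=M'] -> C0=M] -> [M,I,I]
Op 4: C0 write [C0 write: already M (modified), no change] -> [M,I,I]
Op 5: C1 read [C1 read from I: others=['C0=M'] -> C1=S, others downsized to S] -> [S,S,I]
Op 6: C2 write [C2 write: invalidate ['C0=S', 'C1=S'] -> C2=M] -> [I,I,M]
Op 7: C1 write [C1 write: invalidate ['C2=M'] -> C1=M] -> [I,M,I]
Op 8: C0 read [C0 read from I: others=['C1=M'] -> C0=S, others downsized to S] -> [S,S,I]
Op 9: C2 read [C2 read from I: others=['C0=S', 'C1=S'] -> C2=S, others downsized to S] -> [S,S,S]
Op 10: C1 read [C1 read: already in S, no change] -> [S,S,S]
Op 11: C0 write [C0 write: invalidate ['C1=S', 'C2=S'] -> C0=M] -> [M,I,I]

Answer: M I I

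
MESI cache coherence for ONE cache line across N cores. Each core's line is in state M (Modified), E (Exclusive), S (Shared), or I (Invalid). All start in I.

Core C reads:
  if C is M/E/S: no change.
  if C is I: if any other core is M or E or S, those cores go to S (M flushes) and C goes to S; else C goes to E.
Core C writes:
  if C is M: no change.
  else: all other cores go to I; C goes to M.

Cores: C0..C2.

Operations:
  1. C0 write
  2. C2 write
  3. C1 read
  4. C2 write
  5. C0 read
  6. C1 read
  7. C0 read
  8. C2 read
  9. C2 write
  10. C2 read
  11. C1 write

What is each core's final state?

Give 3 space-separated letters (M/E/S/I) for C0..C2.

Op 1: C0 write [C0 write: invalidate none -> C0=M] -> [M,I,I]
Op 2: C2 write [C2 write: invalidate ['C0=M'] -> C2=M] -> [I,I,M]
Op 3: C1 read [C1 read from I: others=['C2=M'] -> C1=S, others downsized to S] -> [I,S,S]
Op 4: C2 write [C2 write: invalidate ['C1=S'] -> C2=M] -> [I,I,M]
Op 5: C0 read [C0 read from I: others=['C2=M'] -> C0=S, others downsized to S] -> [S,I,S]
Op 6: C1 read [C1 read from I: others=['C0=S', 'C2=S'] -> C1=S, others downsized to S] -> [S,S,S]
Op 7: C0 read [C0 read: already in S, no change] -> [S,S,S]
Op 8: C2 read [C2 read: already in S, no change] -> [S,S,S]
Op 9: C2 write [C2 write: invalidate ['C0=S', 'C1=S'] -> C2=M] -> [I,I,M]
Op 10: C2 read [C2 read: already in M, no change] -> [I,I,M]
Op 11: C1 write [C1 write: invalidate ['C2=M'] -> C1=M] -> [I,M,I]

Answer: I M I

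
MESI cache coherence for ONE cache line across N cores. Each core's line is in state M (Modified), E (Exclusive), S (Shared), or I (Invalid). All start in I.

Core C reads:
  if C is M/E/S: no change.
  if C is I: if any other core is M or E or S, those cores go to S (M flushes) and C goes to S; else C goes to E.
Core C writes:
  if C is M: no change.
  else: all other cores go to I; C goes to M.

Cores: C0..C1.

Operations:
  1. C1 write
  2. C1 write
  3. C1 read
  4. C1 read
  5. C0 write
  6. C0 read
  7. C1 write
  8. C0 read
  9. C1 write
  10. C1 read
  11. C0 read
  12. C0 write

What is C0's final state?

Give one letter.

Op 1: C1 write [C1 write: invalidate none -> C1=M] -> [I,M]
Op 2: C1 write [C1 write: already M (modified), no change] -> [I,M]
Op 3: C1 read [C1 read: already in M, no change] -> [I,M]
Op 4: C1 read [C1 read: already in M, no change] -> [I,M]
Op 5: C0 write [C0 write: invalidate ['C1=M'] -> C0=M] -> [M,I]
Op 6: C0 read [C0 read: already in M, no change] -> [M,I]
Op 7: C1 write [C1 write: invalidate ['C0=M'] -> C1=M] -> [I,M]
Op 8: C0 read [C0 read from I: others=['C1=M'] -> C0=S, others downsized to S] -> [S,S]
Op 9: C1 write [C1 write: invalidate ['C0=S'] -> C1=M] -> [I,M]
Op 10: C1 read [C1 read: already in M, no change] -> [I,M]
Op 11: C0 read [C0 read from I: others=['C1=M'] -> C0=S, others downsized to S] -> [S,S]
Op 12: C0 write [C0 write: invalidate ['C1=S'] -> C0=M] -> [M,I]

Answer: M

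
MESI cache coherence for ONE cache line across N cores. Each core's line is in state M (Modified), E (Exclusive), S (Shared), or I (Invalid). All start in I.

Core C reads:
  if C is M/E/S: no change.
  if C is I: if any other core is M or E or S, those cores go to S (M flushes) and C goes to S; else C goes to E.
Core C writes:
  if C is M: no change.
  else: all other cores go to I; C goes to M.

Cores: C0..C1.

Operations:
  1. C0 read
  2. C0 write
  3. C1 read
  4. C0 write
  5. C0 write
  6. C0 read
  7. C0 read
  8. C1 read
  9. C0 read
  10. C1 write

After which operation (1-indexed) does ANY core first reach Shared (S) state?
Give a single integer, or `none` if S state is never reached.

Op 1: C0 read [C0 read from I: no other sharers -> C0=E (exclusive)] -> [E,I]
Op 2: C0 write [C0 write: invalidate none -> C0=M] -> [M,I]
Op 3: C1 read [C1 read from I: others=['C0=M'] -> C1=S, others downsized to S] -> [S,S]
  -> First S state at op 3; remaining ops need not be traced.

Answer: 3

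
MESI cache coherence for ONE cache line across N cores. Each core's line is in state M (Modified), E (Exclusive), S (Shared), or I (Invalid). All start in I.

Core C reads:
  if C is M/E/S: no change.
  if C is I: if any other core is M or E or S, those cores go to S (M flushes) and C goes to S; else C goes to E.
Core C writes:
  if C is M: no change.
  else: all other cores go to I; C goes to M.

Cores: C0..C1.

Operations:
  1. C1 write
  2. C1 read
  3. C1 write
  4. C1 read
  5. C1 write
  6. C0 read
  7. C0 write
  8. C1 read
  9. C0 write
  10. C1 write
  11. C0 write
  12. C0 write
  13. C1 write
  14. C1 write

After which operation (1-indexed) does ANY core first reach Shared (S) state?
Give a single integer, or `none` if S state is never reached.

Op 1: C1 write [C1 write: invalidate none -> C1=M] -> [I,M]
Op 2: C1 read [C1 read: already in M, no change] -> [I,M]
Op 3: C1 write [C1 write: already M (modified), no change] -> [I,M]
Op 4: C1 read [C1 read: already in M, no change] -> [I,M]
Op 5: C1 write [C1 write: already M (modified), no change] -> [I,M]
Op 6: C0 read [C0 read from I: others=['C1=M'] -> C0=S, others downsized to S] -> [S,S]
  -> First S state at op 6; remaining ops need not be traced.

Answer: 6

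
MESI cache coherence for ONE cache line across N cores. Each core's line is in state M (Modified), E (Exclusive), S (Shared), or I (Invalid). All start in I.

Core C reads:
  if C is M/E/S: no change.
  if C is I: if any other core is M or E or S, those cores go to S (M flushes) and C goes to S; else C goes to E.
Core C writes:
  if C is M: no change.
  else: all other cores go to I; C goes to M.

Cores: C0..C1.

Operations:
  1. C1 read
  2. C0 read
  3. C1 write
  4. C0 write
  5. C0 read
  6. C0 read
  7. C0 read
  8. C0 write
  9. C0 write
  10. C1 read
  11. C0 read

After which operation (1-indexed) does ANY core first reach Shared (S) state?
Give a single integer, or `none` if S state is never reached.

Answer: 2

Derivation:
Op 1: C1 read [C1 read from I: no other sharers -> C1=E (exclusive)] -> [I,E]
Op 2: C0 read [C0 read from I: others=['C1=E'] -> C0=S, others downsized to S] -> [S,S]
  -> First S state at op 2; remaining ops need not be traced.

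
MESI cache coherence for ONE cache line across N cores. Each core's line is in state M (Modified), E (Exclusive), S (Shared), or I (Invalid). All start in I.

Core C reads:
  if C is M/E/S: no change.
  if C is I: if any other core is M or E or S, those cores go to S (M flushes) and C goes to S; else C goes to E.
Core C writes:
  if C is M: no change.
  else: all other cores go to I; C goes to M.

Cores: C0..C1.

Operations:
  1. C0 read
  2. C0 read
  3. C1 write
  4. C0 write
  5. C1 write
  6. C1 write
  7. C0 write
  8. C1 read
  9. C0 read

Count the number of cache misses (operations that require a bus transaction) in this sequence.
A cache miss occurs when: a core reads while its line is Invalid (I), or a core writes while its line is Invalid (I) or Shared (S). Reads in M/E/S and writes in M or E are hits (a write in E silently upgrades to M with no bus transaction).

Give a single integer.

Op 1: C0 read [C0 read from I: no other sharers -> C0=E (exclusive)] -> [E,I] [MISS #1: read from I]
Op 2: C0 read [C0 read: already in E, no change] -> [E,I] [hit: read from E]
Op 3: C1 write [C1 write: invalidate ['C0=E'] -> C1=M] -> [I,M] [MISS #2: write from I]
Op 4: C0 write [C0 write: invalidate ['C1=M'] -> C0=M] -> [M,I] [MISS #3: write from I]
Op 5: C1 write [C1 write: invalidate ['C0=M'] -> C1=M] -> [I,M] [MISS #4: write from I]
Op 6: C1 write [C1 write: already M (modified), no change] -> [I,M] [hit: write from M]
Op 7: C0 write [C0 write: invalidate ['C1=M'] -> C0=M] -> [M,I] [MISS #5: write from I]
Op 8: C1 read [C1 read from I: others=['C0=M'] -> C1=S, others downsized to S] -> [S,S] [MISS #6: read from I]
Op 9: C0 read [C0 read: already in S, no change] -> [S,S] [hit: read from S]

Answer: 6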